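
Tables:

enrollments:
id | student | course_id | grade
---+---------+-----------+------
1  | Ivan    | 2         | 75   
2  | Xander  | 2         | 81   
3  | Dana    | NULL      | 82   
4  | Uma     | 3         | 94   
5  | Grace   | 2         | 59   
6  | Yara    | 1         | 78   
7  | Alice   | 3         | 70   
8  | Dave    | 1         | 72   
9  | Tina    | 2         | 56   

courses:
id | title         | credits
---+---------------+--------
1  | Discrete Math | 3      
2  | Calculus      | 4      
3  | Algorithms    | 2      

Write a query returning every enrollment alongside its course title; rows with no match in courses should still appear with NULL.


LEFT JOIN keeps every row from enrollments (the left table); where course_id has no match in courses, the course columns become NULL. Walk through each enrollment:
  - enrollment 1 (Ivan): course_id=2 -> matches Calculus
  - enrollment 2 (Xander): course_id=2 -> matches Calculus
  - enrollment 3 (Dana): course_id=NULL, no match -> kept with NULL
  - enrollment 4 (Uma): course_id=3 -> matches Algorithms
  - enrollment 5 (Grace): course_id=2 -> matches Calculus
  - enrollment 6 (Yara): course_id=1 -> matches Discrete Math
  - enrollment 7 (Alice): course_id=3 -> matches Algorithms
  - enrollment 8 (Dave): course_id=1 -> matches Discrete Math
  - enrollment 9 (Tina): course_id=2 -> matches Calculus
All 9 rows appear; 1 has NULL course.

SQL:
SELECT a.student, b.title AS course
FROM enrollments a
LEFT JOIN courses b ON a.course_id = b.id

Result:
student | course       
--------+--------------
Ivan    | Calculus     
Xander  | Calculus     
Dana    | NULL         
Uma     | Algorithms   
Grace   | Calculus     
Yara    | Discrete Math
Alice   | Algorithms   
Dave    | Discrete Math
Tina    | Calculus     


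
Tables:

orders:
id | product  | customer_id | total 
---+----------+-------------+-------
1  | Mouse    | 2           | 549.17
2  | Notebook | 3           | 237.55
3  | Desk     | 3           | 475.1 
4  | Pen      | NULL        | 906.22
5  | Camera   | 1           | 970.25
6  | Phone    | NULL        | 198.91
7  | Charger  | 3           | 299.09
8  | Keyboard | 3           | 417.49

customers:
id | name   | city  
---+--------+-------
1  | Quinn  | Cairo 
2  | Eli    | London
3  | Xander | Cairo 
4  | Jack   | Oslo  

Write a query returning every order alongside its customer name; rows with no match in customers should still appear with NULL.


LEFT JOIN keeps every row from orders (the left table); where customer_id has no match in customers, the customer columns become NULL. Walk through each order:
  - order 1 (Mouse): customer_id=2 -> matches Eli
  - order 2 (Notebook): customer_id=3 -> matches Xander
  - order 3 (Desk): customer_id=3 -> matches Xander
  - order 4 (Pen): customer_id=NULL, no match -> kept with NULL
  - order 5 (Camera): customer_id=1 -> matches Quinn
  - order 6 (Phone): customer_id=NULL, no match -> kept with NULL
  - order 7 (Charger): customer_id=3 -> matches Xander
  - order 8 (Keyboard): customer_id=3 -> matches Xander
All 8 rows appear; 2 have NULL customer.

SQL:
SELECT a.product, b.name AS customer
FROM orders a
LEFT JOIN customers b ON a.customer_id = b.id

Result:
product  | customer
---------+---------
Mouse    | Eli     
Notebook | Xander  
Desk     | Xander  
Pen      | NULL    
Camera   | Quinn   
Phone    | NULL    
Charger  | Xander  
Keyboard | Xander  


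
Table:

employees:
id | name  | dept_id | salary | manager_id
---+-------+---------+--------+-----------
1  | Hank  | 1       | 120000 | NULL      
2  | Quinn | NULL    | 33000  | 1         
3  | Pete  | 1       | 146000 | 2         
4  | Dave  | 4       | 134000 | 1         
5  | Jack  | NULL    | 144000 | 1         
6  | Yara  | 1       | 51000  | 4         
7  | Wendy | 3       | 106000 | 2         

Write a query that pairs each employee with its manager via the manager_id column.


This is a self-join: employees is joined to a second copy of itself, matching each row's manager_id to another row's id. Use LEFT JOIN so rows with manager_id=NULL are kept.
  - employee 1 (Hank): manager_id=NULL -> NULL
  - employee 2 (Quinn): manager_id=1 -> Hank
  - employee 3 (Pete): manager_id=2 -> Quinn
  - employee 4 (Dave): manager_id=1 -> Hank
  - employee 5 (Jack): manager_id=1 -> Hank
  - employee 6 (Yara): manager_id=4 -> Dave
  - employee 7 (Wendy): manager_id=2 -> Quinn

SQL:
SELECT a.name AS item, b.name AS manager
FROM employees a
LEFT JOIN employees b ON a.manager_id = b.id

Result:
item  | manager
------+--------
Hank  | NULL   
Quinn | Hank   
Pete  | Quinn  
Dave  | Hank   
Jack  | Hank   
Yara  | Dave   
Wendy | Quinn  


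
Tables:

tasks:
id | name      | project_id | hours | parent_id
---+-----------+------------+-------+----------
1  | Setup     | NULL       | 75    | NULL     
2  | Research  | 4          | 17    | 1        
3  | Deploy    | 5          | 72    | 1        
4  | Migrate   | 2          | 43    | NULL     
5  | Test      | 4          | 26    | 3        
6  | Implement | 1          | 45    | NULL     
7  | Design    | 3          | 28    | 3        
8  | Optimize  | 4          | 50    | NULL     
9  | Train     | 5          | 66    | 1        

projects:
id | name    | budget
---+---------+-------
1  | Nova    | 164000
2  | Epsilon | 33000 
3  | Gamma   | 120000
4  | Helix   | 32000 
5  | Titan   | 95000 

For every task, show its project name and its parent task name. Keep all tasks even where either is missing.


Two LEFT JOINs from the same base table tasks: one to projects via project_id, one to tasks itself via parent_id. Both are LEFT so every task is preserved.
Match against projects:
  - task 1 (Setup): project_id=NULL, no match -> kept with NULL
  - task 2 (Research): project_id=4 -> matches Helix
  - task 3 (Deploy): project_id=5 -> matches Titan
  - task 4 (Migrate): project_id=2 -> matches Epsilon
  - task 5 (Test): project_id=4 -> matches Helix
  - task 6 (Implement): project_id=1 -> matches Nova
  - task 7 (Design): project_id=3 -> matches Gamma
  - task 8 (Optimize): project_id=4 -> matches Helix
  - task 9 (Train): project_id=5 -> matches Titan
Match against tasks (self):
  - task 1 (Setup): parent_id=NULL -> NULL
  - task 2 (Research): parent_id=1 -> Setup
  - task 3 (Deploy): parent_id=1 -> Setup
  - task 4 (Migrate): parent_id=NULL -> NULL
  - task 5 (Test): parent_id=3 -> Deploy
  - task 6 (Implement): parent_id=NULL -> NULL
  - task 7 (Design): parent_id=3 -> Deploy
  - task 8 (Optimize): parent_id=NULL -> NULL
  - task 9 (Train): parent_id=1 -> Setup

SQL:
SELECT a.name, b.name AS project, c.name AS parent
FROM tasks a
LEFT JOIN projects b ON a.project_id = b.id
LEFT JOIN tasks c ON a.parent_id = c.id

Result:
name      | project | parent
----------+---------+-------
Setup     | NULL    | NULL  
Research  | Helix   | Setup 
Deploy    | Titan   | Setup 
Migrate   | Epsilon | NULL  
Test      | Helix   | Deploy
Implement | Nova    | NULL  
Design    | Gamma   | Deploy
Optimize  | Helix   | NULL  
Train     | Titan   | Setup 


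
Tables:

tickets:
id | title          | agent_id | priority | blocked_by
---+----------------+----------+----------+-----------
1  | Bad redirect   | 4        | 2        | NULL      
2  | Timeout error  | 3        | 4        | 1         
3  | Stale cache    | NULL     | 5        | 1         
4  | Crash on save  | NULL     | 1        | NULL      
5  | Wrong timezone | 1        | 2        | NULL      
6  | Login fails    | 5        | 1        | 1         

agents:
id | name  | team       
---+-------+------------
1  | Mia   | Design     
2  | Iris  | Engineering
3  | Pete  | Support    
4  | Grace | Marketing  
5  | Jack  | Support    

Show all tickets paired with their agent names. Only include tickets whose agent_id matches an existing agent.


INNER JOIN keeps only tickets rows whose agent_id matches an id in agents. Walk through each ticket:
  - ticket 1 (Bad redirect): agent_id=4 -> matches Grace
  - ticket 2 (Timeout error): agent_id=3 -> matches Pete
  - ticket 3 (Stale cache): agent_id=NULL, no match -> dropped
  - ticket 4 (Crash on save): agent_id=NULL, no match -> dropped
  - ticket 5 (Wrong timezone): agent_id=1 -> matches Mia
  - ticket 6 (Login fails): agent_id=5 -> matches Jack
So 2 of 6 rows are dropped.

SQL:
SELECT a.title, b.name AS agent
FROM tickets a
INNER JOIN agents b ON a.agent_id = b.id

Result:
title          | agent
---------------+------
Bad redirect   | Grace
Timeout error  | Pete 
Wrong timezone | Mia  
Login fails    | Jack 


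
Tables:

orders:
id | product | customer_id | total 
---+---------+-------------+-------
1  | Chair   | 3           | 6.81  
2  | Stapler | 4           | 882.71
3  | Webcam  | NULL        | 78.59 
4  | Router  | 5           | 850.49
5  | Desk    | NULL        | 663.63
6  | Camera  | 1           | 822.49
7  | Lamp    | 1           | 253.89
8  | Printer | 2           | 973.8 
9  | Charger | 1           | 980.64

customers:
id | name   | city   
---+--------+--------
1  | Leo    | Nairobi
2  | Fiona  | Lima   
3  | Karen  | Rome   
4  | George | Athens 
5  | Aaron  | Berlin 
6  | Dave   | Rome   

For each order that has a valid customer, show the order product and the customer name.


INNER JOIN keeps only orders rows whose customer_id matches an id in customers. Walk through each order:
  - order 1 (Chair): customer_id=3 -> matches Karen
  - order 2 (Stapler): customer_id=4 -> matches George
  - order 3 (Webcam): customer_id=NULL, no match -> dropped
  - order 4 (Router): customer_id=5 -> matches Aaron
  - order 5 (Desk): customer_id=NULL, no match -> dropped
  - order 6 (Camera): customer_id=1 -> matches Leo
  - order 7 (Lamp): customer_id=1 -> matches Leo
  - order 8 (Printer): customer_id=2 -> matches Fiona
  - order 9 (Charger): customer_id=1 -> matches Leo
So 2 of 9 rows are dropped.

SQL:
SELECT a.product, b.name AS customer
FROM orders a
INNER JOIN customers b ON a.customer_id = b.id

Result:
product | customer
--------+---------
Chair   | Karen   
Stapler | George  
Router  | Aaron   
Camera  | Leo     
Lamp    | Leo     
Printer | Fiona   
Charger | Leo     


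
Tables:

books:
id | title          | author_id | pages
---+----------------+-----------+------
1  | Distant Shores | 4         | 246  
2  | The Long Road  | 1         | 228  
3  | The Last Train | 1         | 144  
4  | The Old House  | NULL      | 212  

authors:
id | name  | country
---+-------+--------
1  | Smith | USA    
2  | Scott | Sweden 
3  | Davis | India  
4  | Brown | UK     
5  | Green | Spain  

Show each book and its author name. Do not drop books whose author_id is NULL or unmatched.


LEFT JOIN keeps every row from books (the left table); where author_id has no match in authors, the author columns become NULL. Walk through each book:
  - book 1 (Distant Shores): author_id=4 -> matches Brown
  - book 2 (The Long Road): author_id=1 -> matches Smith
  - book 3 (The Last Train): author_id=1 -> matches Smith
  - book 4 (The Old House): author_id=NULL, no match -> kept with NULL
All 4 rows appear; 1 has NULL author.

SQL:
SELECT a.title, b.name AS author
FROM books a
LEFT JOIN authors b ON a.author_id = b.id

Result:
title          | author
---------------+-------
Distant Shores | Brown 
The Long Road  | Smith 
The Last Train | Smith 
The Old House  | NULL  


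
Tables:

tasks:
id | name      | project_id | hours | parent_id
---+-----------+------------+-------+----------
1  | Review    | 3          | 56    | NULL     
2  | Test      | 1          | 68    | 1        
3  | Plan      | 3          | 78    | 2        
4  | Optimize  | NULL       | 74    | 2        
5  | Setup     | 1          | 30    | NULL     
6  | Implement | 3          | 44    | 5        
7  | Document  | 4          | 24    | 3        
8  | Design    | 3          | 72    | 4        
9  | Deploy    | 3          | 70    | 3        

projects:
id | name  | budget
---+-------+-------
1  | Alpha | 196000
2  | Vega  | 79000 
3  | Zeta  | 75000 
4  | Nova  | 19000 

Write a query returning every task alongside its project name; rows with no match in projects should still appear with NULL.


LEFT JOIN keeps every row from tasks (the left table); where project_id has no match in projects, the project columns become NULL. Walk through each task:
  - task 1 (Review): project_id=3 -> matches Zeta
  - task 2 (Test): project_id=1 -> matches Alpha
  - task 3 (Plan): project_id=3 -> matches Zeta
  - task 4 (Optimize): project_id=NULL, no match -> kept with NULL
  - task 5 (Setup): project_id=1 -> matches Alpha
  - task 6 (Implement): project_id=3 -> matches Zeta
  - task 7 (Document): project_id=4 -> matches Nova
  - task 8 (Design): project_id=3 -> matches Zeta
  - task 9 (Deploy): project_id=3 -> matches Zeta
All 9 rows appear; 1 has NULL project.

SQL:
SELECT a.name, b.name AS project
FROM tasks a
LEFT JOIN projects b ON a.project_id = b.id

Result:
name      | project
----------+--------
Review    | Zeta   
Test      | Alpha  
Plan      | Zeta   
Optimize  | NULL   
Setup     | Alpha  
Implement | Zeta   
Document  | Nova   
Design    | Zeta   
Deploy    | Zeta   


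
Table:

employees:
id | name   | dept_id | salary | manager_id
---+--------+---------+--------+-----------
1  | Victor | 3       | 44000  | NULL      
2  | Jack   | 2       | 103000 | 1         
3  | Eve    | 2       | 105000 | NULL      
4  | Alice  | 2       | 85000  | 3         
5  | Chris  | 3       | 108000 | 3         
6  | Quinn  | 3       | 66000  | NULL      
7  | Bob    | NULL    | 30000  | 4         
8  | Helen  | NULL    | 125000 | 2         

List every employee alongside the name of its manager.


This is a self-join: employees is joined to a second copy of itself, matching each row's manager_id to another row's id. Use LEFT JOIN so rows with manager_id=NULL are kept.
  - employee 1 (Victor): manager_id=NULL -> NULL
  - employee 2 (Jack): manager_id=1 -> Victor
  - employee 3 (Eve): manager_id=NULL -> NULL
  - employee 4 (Alice): manager_id=3 -> Eve
  - employee 5 (Chris): manager_id=3 -> Eve
  - employee 6 (Quinn): manager_id=NULL -> NULL
  - employee 7 (Bob): manager_id=4 -> Alice
  - employee 8 (Helen): manager_id=2 -> Jack

SQL:
SELECT a.name AS item, b.name AS manager
FROM employees a
LEFT JOIN employees b ON a.manager_id = b.id

Result:
item   | manager
-------+--------
Victor | NULL   
Jack   | Victor 
Eve    | NULL   
Alice  | Eve    
Chris  | Eve    
Quinn  | NULL   
Bob    | Alice  
Helen  | Jack   


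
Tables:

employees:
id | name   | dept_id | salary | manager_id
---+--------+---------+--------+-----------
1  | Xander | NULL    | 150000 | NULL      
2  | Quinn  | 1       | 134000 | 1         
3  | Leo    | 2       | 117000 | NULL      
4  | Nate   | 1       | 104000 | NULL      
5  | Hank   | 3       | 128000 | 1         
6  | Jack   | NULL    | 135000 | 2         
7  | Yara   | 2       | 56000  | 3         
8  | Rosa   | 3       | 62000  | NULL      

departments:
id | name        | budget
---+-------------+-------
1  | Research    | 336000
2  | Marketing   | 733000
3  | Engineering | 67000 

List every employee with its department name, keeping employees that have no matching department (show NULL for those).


LEFT JOIN keeps every row from employees (the left table); where dept_id has no match in departments, the department columns become NULL. Walk through each employee:
  - employee 1 (Xander): dept_id=NULL, no match -> kept with NULL
  - employee 2 (Quinn): dept_id=1 -> matches Research
  - employee 3 (Leo): dept_id=2 -> matches Marketing
  - employee 4 (Nate): dept_id=1 -> matches Research
  - employee 5 (Hank): dept_id=3 -> matches Engineering
  - employee 6 (Jack): dept_id=NULL, no match -> kept with NULL
  - employee 7 (Yara): dept_id=2 -> matches Marketing
  - employee 8 (Rosa): dept_id=3 -> matches Engineering
All 8 rows appear; 2 have NULL department.

SQL:
SELECT a.name, b.name AS department
FROM employees a
LEFT JOIN departments b ON a.dept_id = b.id

Result:
name   | department 
-------+------------
Xander | NULL       
Quinn  | Research   
Leo    | Marketing  
Nate   | Research   
Hank   | Engineering
Jack   | NULL       
Yara   | Marketing  
Rosa   | Engineering


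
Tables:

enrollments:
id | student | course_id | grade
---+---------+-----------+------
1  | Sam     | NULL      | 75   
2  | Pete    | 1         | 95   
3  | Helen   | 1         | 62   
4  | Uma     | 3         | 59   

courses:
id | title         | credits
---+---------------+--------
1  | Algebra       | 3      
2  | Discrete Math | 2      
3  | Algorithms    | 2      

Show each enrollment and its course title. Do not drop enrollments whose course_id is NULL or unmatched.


LEFT JOIN keeps every row from enrollments (the left table); where course_id has no match in courses, the course columns become NULL. Walk through each enrollment:
  - enrollment 1 (Sam): course_id=NULL, no match -> kept with NULL
  - enrollment 2 (Pete): course_id=1 -> matches Algebra
  - enrollment 3 (Helen): course_id=1 -> matches Algebra
  - enrollment 4 (Uma): course_id=3 -> matches Algorithms
All 4 rows appear; 1 has NULL course.

SQL:
SELECT a.student, b.title AS course
FROM enrollments a
LEFT JOIN courses b ON a.course_id = b.id

Result:
student | course    
--------+-----------
Sam     | NULL      
Pete    | Algebra   
Helen   | Algebra   
Uma     | Algorithms


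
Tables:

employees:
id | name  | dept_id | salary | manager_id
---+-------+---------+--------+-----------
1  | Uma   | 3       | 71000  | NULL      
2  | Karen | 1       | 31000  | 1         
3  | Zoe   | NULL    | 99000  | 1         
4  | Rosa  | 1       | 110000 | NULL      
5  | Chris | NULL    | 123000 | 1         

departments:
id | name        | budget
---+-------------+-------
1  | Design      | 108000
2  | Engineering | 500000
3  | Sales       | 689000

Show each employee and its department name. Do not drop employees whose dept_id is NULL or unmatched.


LEFT JOIN keeps every row from employees (the left table); where dept_id has no match in departments, the department columns become NULL. Walk through each employee:
  - employee 1 (Uma): dept_id=3 -> matches Sales
  - employee 2 (Karen): dept_id=1 -> matches Design
  - employee 3 (Zoe): dept_id=NULL, no match -> kept with NULL
  - employee 4 (Rosa): dept_id=1 -> matches Design
  - employee 5 (Chris): dept_id=NULL, no match -> kept with NULL
All 5 rows appear; 2 have NULL department.

SQL:
SELECT a.name, b.name AS department
FROM employees a
LEFT JOIN departments b ON a.dept_id = b.id

Result:
name  | department
------+-----------
Uma   | Sales     
Karen | Design    
Zoe   | NULL      
Rosa  | Design    
Chris | NULL      


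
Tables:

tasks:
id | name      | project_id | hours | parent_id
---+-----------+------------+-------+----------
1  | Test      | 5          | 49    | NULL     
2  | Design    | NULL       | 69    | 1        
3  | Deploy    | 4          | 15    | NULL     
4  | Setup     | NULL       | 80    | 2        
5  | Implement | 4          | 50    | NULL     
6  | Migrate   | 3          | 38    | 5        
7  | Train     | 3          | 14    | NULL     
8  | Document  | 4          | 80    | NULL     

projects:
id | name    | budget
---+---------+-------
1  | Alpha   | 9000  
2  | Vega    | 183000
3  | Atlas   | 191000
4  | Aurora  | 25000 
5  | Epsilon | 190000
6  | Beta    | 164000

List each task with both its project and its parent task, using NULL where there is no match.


Two LEFT JOINs from the same base table tasks: one to projects via project_id, one to tasks itself via parent_id. Both are LEFT so every task is preserved.
Match against projects:
  - task 1 (Test): project_id=5 -> matches Epsilon
  - task 2 (Design): project_id=NULL, no match -> kept with NULL
  - task 3 (Deploy): project_id=4 -> matches Aurora
  - task 4 (Setup): project_id=NULL, no match -> kept with NULL
  - task 5 (Implement): project_id=4 -> matches Aurora
  - task 6 (Migrate): project_id=3 -> matches Atlas
  - task 7 (Train): project_id=3 -> matches Atlas
  - task 8 (Document): project_id=4 -> matches Aurora
Match against tasks (self):
  - task 1 (Test): parent_id=NULL -> NULL
  - task 2 (Design): parent_id=1 -> Test
  - task 3 (Deploy): parent_id=NULL -> NULL
  - task 4 (Setup): parent_id=2 -> Design
  - task 5 (Implement): parent_id=NULL -> NULL
  - task 6 (Migrate): parent_id=5 -> Implement
  - task 7 (Train): parent_id=NULL -> NULL
  - task 8 (Document): parent_id=NULL -> NULL

SQL:
SELECT a.name, b.name AS project, c.name AS parent
FROM tasks a
LEFT JOIN projects b ON a.project_id = b.id
LEFT JOIN tasks c ON a.parent_id = c.id

Result:
name      | project | parent   
----------+---------+----------
Test      | Epsilon | NULL     
Design    | NULL    | Test     
Deploy    | Aurora  | NULL     
Setup     | NULL    | Design   
Implement | Aurora  | NULL     
Migrate   | Atlas   | Implement
Train     | Atlas   | NULL     
Document  | Aurora  | NULL     


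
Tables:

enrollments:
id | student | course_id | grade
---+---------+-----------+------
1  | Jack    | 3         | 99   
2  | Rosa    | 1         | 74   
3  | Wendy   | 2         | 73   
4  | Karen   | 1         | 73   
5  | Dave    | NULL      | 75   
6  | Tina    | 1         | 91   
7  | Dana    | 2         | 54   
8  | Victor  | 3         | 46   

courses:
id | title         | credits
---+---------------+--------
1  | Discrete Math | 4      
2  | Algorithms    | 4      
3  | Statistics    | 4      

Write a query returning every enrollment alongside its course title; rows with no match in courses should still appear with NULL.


LEFT JOIN keeps every row from enrollments (the left table); where course_id has no match in courses, the course columns become NULL. Walk through each enrollment:
  - enrollment 1 (Jack): course_id=3 -> matches Statistics
  - enrollment 2 (Rosa): course_id=1 -> matches Discrete Math
  - enrollment 3 (Wendy): course_id=2 -> matches Algorithms
  - enrollment 4 (Karen): course_id=1 -> matches Discrete Math
  - enrollment 5 (Dave): course_id=NULL, no match -> kept with NULL
  - enrollment 6 (Tina): course_id=1 -> matches Discrete Math
  - enrollment 7 (Dana): course_id=2 -> matches Algorithms
  - enrollment 8 (Victor): course_id=3 -> matches Statistics
All 8 rows appear; 1 has NULL course.

SQL:
SELECT a.student, b.title AS course
FROM enrollments a
LEFT JOIN courses b ON a.course_id = b.id

Result:
student | course       
--------+--------------
Jack    | Statistics   
Rosa    | Discrete Math
Wendy   | Algorithms   
Karen   | Discrete Math
Dave    | NULL         
Tina    | Discrete Math
Dana    | Algorithms   
Victor  | Statistics   


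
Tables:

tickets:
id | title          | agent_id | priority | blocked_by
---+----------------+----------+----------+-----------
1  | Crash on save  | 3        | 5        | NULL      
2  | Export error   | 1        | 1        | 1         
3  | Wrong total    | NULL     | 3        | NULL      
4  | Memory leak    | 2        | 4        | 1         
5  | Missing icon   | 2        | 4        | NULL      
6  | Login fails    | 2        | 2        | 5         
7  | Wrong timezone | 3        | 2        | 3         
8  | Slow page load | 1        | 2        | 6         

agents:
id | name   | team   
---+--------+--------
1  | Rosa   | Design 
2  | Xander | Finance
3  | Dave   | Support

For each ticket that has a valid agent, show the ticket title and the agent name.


INNER JOIN keeps only tickets rows whose agent_id matches an id in agents. Walk through each ticket:
  - ticket 1 (Crash on save): agent_id=3 -> matches Dave
  - ticket 2 (Export error): agent_id=1 -> matches Rosa
  - ticket 3 (Wrong total): agent_id=NULL, no match -> dropped
  - ticket 4 (Memory leak): agent_id=2 -> matches Xander
  - ticket 5 (Missing icon): agent_id=2 -> matches Xander
  - ticket 6 (Login fails): agent_id=2 -> matches Xander
  - ticket 7 (Wrong timezone): agent_id=3 -> matches Dave
  - ticket 8 (Slow page load): agent_id=1 -> matches Rosa
So 1 of 8 rows is dropped.

SQL:
SELECT a.title, b.name AS agent
FROM tickets a
INNER JOIN agents b ON a.agent_id = b.id

Result:
title          | agent 
---------------+-------
Crash on save  | Dave  
Export error   | Rosa  
Memory leak    | Xander
Missing icon   | Xander
Login fails    | Xander
Wrong timezone | Dave  
Slow page load | Rosa  


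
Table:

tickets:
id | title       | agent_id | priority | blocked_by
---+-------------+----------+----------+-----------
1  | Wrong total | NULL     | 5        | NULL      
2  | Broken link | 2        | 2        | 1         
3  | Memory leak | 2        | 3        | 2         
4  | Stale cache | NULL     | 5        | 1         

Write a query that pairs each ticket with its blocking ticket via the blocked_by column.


This is a self-join: tickets is joined to a second copy of itself, matching each row's blocked_by to another row's id. Use LEFT JOIN so rows with blocked_by=NULL are kept.
  - ticket 1 (Wrong total): blocked_by=NULL -> NULL
  - ticket 2 (Broken link): blocked_by=1 -> Wrong total
  - ticket 3 (Memory leak): blocked_by=2 -> Broken link
  - ticket 4 (Stale cache): blocked_by=1 -> Wrong total

SQL:
SELECT a.title AS item, b.title AS blocked_by
FROM tickets a
LEFT JOIN tickets b ON a.blocked_by = b.id

Result:
item        | blocked_by 
------------+------------
Wrong total | NULL       
Broken link | Wrong total
Memory leak | Broken link
Stale cache | Wrong total


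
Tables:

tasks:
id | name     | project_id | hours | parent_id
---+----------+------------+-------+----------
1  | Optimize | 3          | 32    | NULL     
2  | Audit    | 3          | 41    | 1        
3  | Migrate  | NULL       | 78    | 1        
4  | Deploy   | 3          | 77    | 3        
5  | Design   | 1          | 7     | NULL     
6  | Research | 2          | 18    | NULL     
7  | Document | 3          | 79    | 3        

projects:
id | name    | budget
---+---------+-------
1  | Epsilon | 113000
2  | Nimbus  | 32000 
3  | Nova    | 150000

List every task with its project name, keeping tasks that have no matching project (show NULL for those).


LEFT JOIN keeps every row from tasks (the left table); where project_id has no match in projects, the project columns become NULL. Walk through each task:
  - task 1 (Optimize): project_id=3 -> matches Nova
  - task 2 (Audit): project_id=3 -> matches Nova
  - task 3 (Migrate): project_id=NULL, no match -> kept with NULL
  - task 4 (Deploy): project_id=3 -> matches Nova
  - task 5 (Design): project_id=1 -> matches Epsilon
  - task 6 (Research): project_id=2 -> matches Nimbus
  - task 7 (Document): project_id=3 -> matches Nova
All 7 rows appear; 1 has NULL project.

SQL:
SELECT a.name, b.name AS project
FROM tasks a
LEFT JOIN projects b ON a.project_id = b.id

Result:
name     | project
---------+--------
Optimize | Nova   
Audit    | Nova   
Migrate  | NULL   
Deploy   | Nova   
Design   | Epsilon
Research | Nimbus 
Document | Nova   


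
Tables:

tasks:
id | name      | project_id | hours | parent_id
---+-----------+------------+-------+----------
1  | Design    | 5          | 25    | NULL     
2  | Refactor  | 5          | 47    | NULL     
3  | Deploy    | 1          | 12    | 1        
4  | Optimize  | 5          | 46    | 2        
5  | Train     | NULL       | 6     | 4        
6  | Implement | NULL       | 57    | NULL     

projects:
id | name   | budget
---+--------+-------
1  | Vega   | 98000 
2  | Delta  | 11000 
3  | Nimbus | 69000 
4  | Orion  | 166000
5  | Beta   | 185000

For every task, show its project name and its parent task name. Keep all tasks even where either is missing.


Two LEFT JOINs from the same base table tasks: one to projects via project_id, one to tasks itself via parent_id. Both are LEFT so every task is preserved.
Match against projects:
  - task 1 (Design): project_id=5 -> matches Beta
  - task 2 (Refactor): project_id=5 -> matches Beta
  - task 3 (Deploy): project_id=1 -> matches Vega
  - task 4 (Optimize): project_id=5 -> matches Beta
  - task 5 (Train): project_id=NULL, no match -> kept with NULL
  - task 6 (Implement): project_id=NULL, no match -> kept with NULL
Match against tasks (self):
  - task 1 (Design): parent_id=NULL -> NULL
  - task 2 (Refactor): parent_id=NULL -> NULL
  - task 3 (Deploy): parent_id=1 -> Design
  - task 4 (Optimize): parent_id=2 -> Refactor
  - task 5 (Train): parent_id=4 -> Optimize
  - task 6 (Implement): parent_id=NULL -> NULL

SQL:
SELECT a.name, b.name AS project, c.name AS parent
FROM tasks a
LEFT JOIN projects b ON a.project_id = b.id
LEFT JOIN tasks c ON a.parent_id = c.id

Result:
name      | project | parent  
----------+---------+---------
Design    | Beta    | NULL    
Refactor  | Beta    | NULL    
Deploy    | Vega    | Design  
Optimize  | Beta    | Refactor
Train     | NULL    | Optimize
Implement | NULL    | NULL    


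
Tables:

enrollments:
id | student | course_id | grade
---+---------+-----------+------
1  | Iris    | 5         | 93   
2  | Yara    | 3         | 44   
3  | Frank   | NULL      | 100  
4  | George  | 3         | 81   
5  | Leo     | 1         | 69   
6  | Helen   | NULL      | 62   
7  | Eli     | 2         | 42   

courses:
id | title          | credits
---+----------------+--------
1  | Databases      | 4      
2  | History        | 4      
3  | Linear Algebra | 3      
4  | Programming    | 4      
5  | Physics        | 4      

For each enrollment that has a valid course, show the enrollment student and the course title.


INNER JOIN keeps only enrollments rows whose course_id matches an id in courses. Walk through each enrollment:
  - enrollment 1 (Iris): course_id=5 -> matches Physics
  - enrollment 2 (Yara): course_id=3 -> matches Linear Algebra
  - enrollment 3 (Frank): course_id=NULL, no match -> dropped
  - enrollment 4 (George): course_id=3 -> matches Linear Algebra
  - enrollment 5 (Leo): course_id=1 -> matches Databases
  - enrollment 6 (Helen): course_id=NULL, no match -> dropped
  - enrollment 7 (Eli): course_id=2 -> matches History
So 2 of 7 rows are dropped.

SQL:
SELECT a.student, b.title AS course
FROM enrollments a
INNER JOIN courses b ON a.course_id = b.id

Result:
student | course        
--------+---------------
Iris    | Physics       
Yara    | Linear Algebra
George  | Linear Algebra
Leo     | Databases     
Eli     | History       


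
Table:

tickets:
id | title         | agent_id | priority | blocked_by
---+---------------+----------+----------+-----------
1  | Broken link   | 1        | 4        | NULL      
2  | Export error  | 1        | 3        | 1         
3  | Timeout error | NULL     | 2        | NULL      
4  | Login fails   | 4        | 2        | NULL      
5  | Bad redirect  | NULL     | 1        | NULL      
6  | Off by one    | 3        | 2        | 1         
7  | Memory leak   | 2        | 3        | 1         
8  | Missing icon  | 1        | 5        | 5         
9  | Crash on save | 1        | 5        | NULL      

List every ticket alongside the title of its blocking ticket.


This is a self-join: tickets is joined to a second copy of itself, matching each row's blocked_by to another row's id. Use LEFT JOIN so rows with blocked_by=NULL are kept.
  - ticket 1 (Broken link): blocked_by=NULL -> NULL
  - ticket 2 (Export error): blocked_by=1 -> Broken link
  - ticket 3 (Timeout error): blocked_by=NULL -> NULL
  - ticket 4 (Login fails): blocked_by=NULL -> NULL
  - ticket 5 (Bad redirect): blocked_by=NULL -> NULL
  - ticket 6 (Off by one): blocked_by=1 -> Broken link
  - ticket 7 (Memory leak): blocked_by=1 -> Broken link
  - ticket 8 (Missing icon): blocked_by=5 -> Bad redirect
  - ticket 9 (Crash on save): blocked_by=NULL -> NULL

SQL:
SELECT a.title AS item, b.title AS blocked_by
FROM tickets a
LEFT JOIN tickets b ON a.blocked_by = b.id

Result:
item          | blocked_by  
--------------+-------------
Broken link   | NULL        
Export error  | Broken link 
Timeout error | NULL        
Login fails   | NULL        
Bad redirect  | NULL        
Off by one    | Broken link 
Memory leak   | Broken link 
Missing icon  | Bad redirect
Crash on save | NULL        


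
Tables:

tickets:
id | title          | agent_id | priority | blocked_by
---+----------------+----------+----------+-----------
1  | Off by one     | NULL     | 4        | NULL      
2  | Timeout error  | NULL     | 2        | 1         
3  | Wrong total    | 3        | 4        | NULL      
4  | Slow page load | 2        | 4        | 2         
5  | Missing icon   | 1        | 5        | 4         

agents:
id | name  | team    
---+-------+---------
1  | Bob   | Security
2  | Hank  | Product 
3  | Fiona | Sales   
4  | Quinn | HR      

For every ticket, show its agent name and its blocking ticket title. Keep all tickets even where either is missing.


Two LEFT JOINs from the same base table tickets: one to agents via agent_id, one to tickets itself via blocked_by. Both are LEFT so every ticket is preserved.
Match against agents:
  - ticket 1 (Off by one): agent_id=NULL, no match -> kept with NULL
  - ticket 2 (Timeout error): agent_id=NULL, no match -> kept with NULL
  - ticket 3 (Wrong total): agent_id=3 -> matches Fiona
  - ticket 4 (Slow page load): agent_id=2 -> matches Hank
  - ticket 5 (Missing icon): agent_id=1 -> matches Bob
Match against tickets (self):
  - ticket 1 (Off by one): blocked_by=NULL -> NULL
  - ticket 2 (Timeout error): blocked_by=1 -> Off by one
  - ticket 3 (Wrong total): blocked_by=NULL -> NULL
  - ticket 4 (Slow page load): blocked_by=2 -> Timeout error
  - ticket 5 (Missing icon): blocked_by=4 -> Slow page load

SQL:
SELECT a.title, b.name AS agent, c.title AS blocked_by
FROM tickets a
LEFT JOIN agents b ON a.agent_id = b.id
LEFT JOIN tickets c ON a.blocked_by = c.id

Result:
title          | agent | blocked_by    
---------------+-------+---------------
Off by one     | NULL  | NULL          
Timeout error  | NULL  | Off by one    
Wrong total    | Fiona | NULL          
Slow page load | Hank  | Timeout error 
Missing icon   | Bob   | Slow page load


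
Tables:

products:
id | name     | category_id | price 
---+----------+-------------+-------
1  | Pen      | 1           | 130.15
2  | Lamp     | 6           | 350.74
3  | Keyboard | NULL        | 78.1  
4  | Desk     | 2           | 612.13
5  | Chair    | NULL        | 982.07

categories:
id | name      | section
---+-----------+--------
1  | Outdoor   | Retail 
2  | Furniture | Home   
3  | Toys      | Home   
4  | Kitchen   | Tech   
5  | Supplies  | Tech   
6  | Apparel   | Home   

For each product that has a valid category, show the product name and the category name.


INNER JOIN keeps only products rows whose category_id matches an id in categories. Walk through each product:
  - product 1 (Pen): category_id=1 -> matches Outdoor
  - product 2 (Lamp): category_id=6 -> matches Apparel
  - product 3 (Keyboard): category_id=NULL, no match -> dropped
  - product 4 (Desk): category_id=2 -> matches Furniture
  - product 5 (Chair): category_id=NULL, no match -> dropped
So 2 of 5 rows are dropped.

SQL:
SELECT a.name, b.name AS category
FROM products a
INNER JOIN categories b ON a.category_id = b.id

Result:
name | category 
-----+----------
Pen  | Outdoor  
Lamp | Apparel  
Desk | Furniture


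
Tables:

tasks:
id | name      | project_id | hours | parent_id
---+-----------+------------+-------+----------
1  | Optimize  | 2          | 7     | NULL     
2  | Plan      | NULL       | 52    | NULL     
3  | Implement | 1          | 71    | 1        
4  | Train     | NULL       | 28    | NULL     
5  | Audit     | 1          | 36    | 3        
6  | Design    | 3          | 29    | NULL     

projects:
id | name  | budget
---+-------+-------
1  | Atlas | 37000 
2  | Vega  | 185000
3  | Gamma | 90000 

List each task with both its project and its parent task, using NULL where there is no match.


Two LEFT JOINs from the same base table tasks: one to projects via project_id, one to tasks itself via parent_id. Both are LEFT so every task is preserved.
Match against projects:
  - task 1 (Optimize): project_id=2 -> matches Vega
  - task 2 (Plan): project_id=NULL, no match -> kept with NULL
  - task 3 (Implement): project_id=1 -> matches Atlas
  - task 4 (Train): project_id=NULL, no match -> kept with NULL
  - task 5 (Audit): project_id=1 -> matches Atlas
  - task 6 (Design): project_id=3 -> matches Gamma
Match against tasks (self):
  - task 1 (Optimize): parent_id=NULL -> NULL
  - task 2 (Plan): parent_id=NULL -> NULL
  - task 3 (Implement): parent_id=1 -> Optimize
  - task 4 (Train): parent_id=NULL -> NULL
  - task 5 (Audit): parent_id=3 -> Implement
  - task 6 (Design): parent_id=NULL -> NULL

SQL:
SELECT a.name, b.name AS project, c.name AS parent
FROM tasks a
LEFT JOIN projects b ON a.project_id = b.id
LEFT JOIN tasks c ON a.parent_id = c.id

Result:
name      | project | parent   
----------+---------+----------
Optimize  | Vega    | NULL     
Plan      | NULL    | NULL     
Implement | Atlas   | Optimize 
Train     | NULL    | NULL     
Audit     | Atlas   | Implement
Design    | Gamma   | NULL     


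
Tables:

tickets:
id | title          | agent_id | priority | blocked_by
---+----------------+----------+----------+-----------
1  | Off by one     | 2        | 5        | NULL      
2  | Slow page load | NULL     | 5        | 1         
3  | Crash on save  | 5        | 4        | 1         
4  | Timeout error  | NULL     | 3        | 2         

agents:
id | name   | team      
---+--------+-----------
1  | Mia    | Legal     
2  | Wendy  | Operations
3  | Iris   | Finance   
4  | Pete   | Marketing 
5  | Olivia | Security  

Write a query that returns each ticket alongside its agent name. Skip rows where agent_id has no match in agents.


INNER JOIN keeps only tickets rows whose agent_id matches an id in agents. Walk through each ticket:
  - ticket 1 (Off by one): agent_id=2 -> matches Wendy
  - ticket 2 (Slow page load): agent_id=NULL, no match -> dropped
  - ticket 3 (Crash on save): agent_id=5 -> matches Olivia
  - ticket 4 (Timeout error): agent_id=NULL, no match -> dropped
So 2 of 4 rows are dropped.

SQL:
SELECT a.title, b.name AS agent
FROM tickets a
INNER JOIN agents b ON a.agent_id = b.id

Result:
title         | agent 
--------------+-------
Off by one    | Wendy 
Crash on save | Olivia


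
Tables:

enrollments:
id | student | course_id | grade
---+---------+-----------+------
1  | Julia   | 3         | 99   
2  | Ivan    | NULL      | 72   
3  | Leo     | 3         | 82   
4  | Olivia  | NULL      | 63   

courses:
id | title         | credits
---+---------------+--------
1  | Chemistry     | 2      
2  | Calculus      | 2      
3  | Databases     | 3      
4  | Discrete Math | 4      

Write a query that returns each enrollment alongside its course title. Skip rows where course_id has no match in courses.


INNER JOIN keeps only enrollments rows whose course_id matches an id in courses. Walk through each enrollment:
  - enrollment 1 (Julia): course_id=3 -> matches Databases
  - enrollment 2 (Ivan): course_id=NULL, no match -> dropped
  - enrollment 3 (Leo): course_id=3 -> matches Databases
  - enrollment 4 (Olivia): course_id=NULL, no match -> dropped
So 2 of 4 rows are dropped.

SQL:
SELECT a.student, b.title AS course
FROM enrollments a
INNER JOIN courses b ON a.course_id = b.id

Result:
student | course   
--------+----------
Julia   | Databases
Leo     | Databases


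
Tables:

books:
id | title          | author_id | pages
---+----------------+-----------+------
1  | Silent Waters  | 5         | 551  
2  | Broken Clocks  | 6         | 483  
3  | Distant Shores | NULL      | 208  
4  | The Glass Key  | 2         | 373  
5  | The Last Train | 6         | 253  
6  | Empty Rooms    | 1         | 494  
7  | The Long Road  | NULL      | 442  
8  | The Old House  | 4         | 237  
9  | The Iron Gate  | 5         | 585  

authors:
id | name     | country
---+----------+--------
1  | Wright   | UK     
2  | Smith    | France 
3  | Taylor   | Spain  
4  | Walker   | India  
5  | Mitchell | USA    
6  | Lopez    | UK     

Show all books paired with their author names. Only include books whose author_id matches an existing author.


INNER JOIN keeps only books rows whose author_id matches an id in authors. Walk through each book:
  - book 1 (Silent Waters): author_id=5 -> matches Mitchell
  - book 2 (Broken Clocks): author_id=6 -> matches Lopez
  - book 3 (Distant Shores): author_id=NULL, no match -> dropped
  - book 4 (The Glass Key): author_id=2 -> matches Smith
  - book 5 (The Last Train): author_id=6 -> matches Lopez
  - book 6 (Empty Rooms): author_id=1 -> matches Wright
  - book 7 (The Long Road): author_id=NULL, no match -> dropped
  - book 8 (The Old House): author_id=4 -> matches Walker
  - book 9 (The Iron Gate): author_id=5 -> matches Mitchell
So 2 of 9 rows are dropped.

SQL:
SELECT a.title, b.name AS author
FROM books a
INNER JOIN authors b ON a.author_id = b.id

Result:
title          | author  
---------------+---------
Silent Waters  | Mitchell
Broken Clocks  | Lopez   
The Glass Key  | Smith   
The Last Train | Lopez   
Empty Rooms    | Wright  
The Old House  | Walker  
The Iron Gate  | Mitchell
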